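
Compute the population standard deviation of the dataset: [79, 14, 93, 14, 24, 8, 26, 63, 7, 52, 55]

28.8298

Step 1: Compute the mean: 39.5455
Step 2: Sum of squared deviations from the mean: 9142.7273
Step 3: Population variance = 9142.7273 / 11 = 831.157
Step 4: Standard deviation = sqrt(831.157) = 28.8298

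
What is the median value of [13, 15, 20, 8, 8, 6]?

10.5

Step 1: Sort the data in ascending order: [6, 8, 8, 13, 15, 20]
Step 2: The number of values is n = 6.
Step 3: Since n is even, the median is the average of positions 3 and 4:
  Median = (8 + 13) / 2 = 10.5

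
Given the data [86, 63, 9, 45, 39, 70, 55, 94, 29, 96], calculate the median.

59

Step 1: Sort the data in ascending order: [9, 29, 39, 45, 55, 63, 70, 86, 94, 96]
Step 2: The number of values is n = 10.
Step 3: Since n is even, the median is the average of positions 5 and 6:
  Median = (55 + 63) / 2 = 59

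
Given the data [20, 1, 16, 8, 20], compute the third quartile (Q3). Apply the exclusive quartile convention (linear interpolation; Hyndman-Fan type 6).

20

Step 1: Sort the data: [1, 8, 16, 20, 20]
Step 2: n = 5
Step 3: Using the exclusive quartile method:
  Q1 = 4.5
  Q2 (median) = 16
  Q3 = 20
  IQR = Q3 - Q1 = 20 - 4.5 = 15.5
Step 4: Q3 = 20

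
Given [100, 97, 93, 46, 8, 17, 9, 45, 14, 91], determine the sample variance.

1563.3333

Step 1: Compute the mean: (100 + 97 + 93 + 46 + 8 + 17 + 9 + 45 + 14 + 91) / 10 = 52
Step 2: Compute squared deviations from the mean:
  (100 - 52)^2 = 2304
  (97 - 52)^2 = 2025
  (93 - 52)^2 = 1681
  (46 - 52)^2 = 36
  (8 - 52)^2 = 1936
  (17 - 52)^2 = 1225
  (9 - 52)^2 = 1849
  (45 - 52)^2 = 49
  (14 - 52)^2 = 1444
  (91 - 52)^2 = 1521
Step 3: Sum of squared deviations = 14070
Step 4: Sample variance = 14070 / 9 = 1563.3333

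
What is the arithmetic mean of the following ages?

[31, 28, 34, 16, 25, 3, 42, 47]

28.25

Step 1: Sum all values: 31 + 28 + 34 + 16 + 25 + 3 + 42 + 47 = 226
Step 2: Count the number of values: n = 8
Step 3: Mean = sum / n = 226 / 8 = 28.25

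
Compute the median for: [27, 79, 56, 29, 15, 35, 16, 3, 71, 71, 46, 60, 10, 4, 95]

35

Step 1: Sort the data in ascending order: [3, 4, 10, 15, 16, 27, 29, 35, 46, 56, 60, 71, 71, 79, 95]
Step 2: The number of values is n = 15.
Step 3: Since n is odd, the median is the middle value at position 8: 35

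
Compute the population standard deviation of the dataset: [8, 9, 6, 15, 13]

3.3106

Step 1: Compute the mean: 10.2
Step 2: Sum of squared deviations from the mean: 54.8
Step 3: Population variance = 54.8 / 5 = 10.96
Step 4: Standard deviation = sqrt(10.96) = 3.3106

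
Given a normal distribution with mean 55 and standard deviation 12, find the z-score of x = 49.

-0.5

Step 1: Recall the z-score formula: z = (x - mu) / sigma
Step 2: Substitute values: z = (49 - 55) / 12
Step 3: z = -6 / 12 = -0.5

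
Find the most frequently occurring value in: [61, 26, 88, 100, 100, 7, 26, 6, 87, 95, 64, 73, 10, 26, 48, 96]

26

Step 1: Count the frequency of each value:
  6: appears 1 time(s)
  7: appears 1 time(s)
  10: appears 1 time(s)
  26: appears 3 time(s)
  48: appears 1 time(s)
  61: appears 1 time(s)
  64: appears 1 time(s)
  73: appears 1 time(s)
  87: appears 1 time(s)
  88: appears 1 time(s)
  95: appears 1 time(s)
  96: appears 1 time(s)
  100: appears 2 time(s)
Step 2: The value 26 appears most frequently (3 times).
Step 3: Mode = 26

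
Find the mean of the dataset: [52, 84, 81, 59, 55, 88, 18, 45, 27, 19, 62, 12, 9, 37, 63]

47.4

Step 1: Sum all values: 52 + 84 + 81 + 59 + 55 + 88 + 18 + 45 + 27 + 19 + 62 + 12 + 9 + 37 + 63 = 711
Step 2: Count the number of values: n = 15
Step 3: Mean = sum / n = 711 / 15 = 47.4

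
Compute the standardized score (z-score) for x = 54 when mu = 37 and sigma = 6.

2.8333

Step 1: Recall the z-score formula: z = (x - mu) / sigma
Step 2: Substitute values: z = (54 - 37) / 6
Step 3: z = 17 / 6 = 2.8333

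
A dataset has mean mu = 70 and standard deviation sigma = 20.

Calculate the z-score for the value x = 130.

3

Step 1: Recall the z-score formula: z = (x - mu) / sigma
Step 2: Substitute values: z = (130 - 70) / 20
Step 3: z = 60 / 20 = 3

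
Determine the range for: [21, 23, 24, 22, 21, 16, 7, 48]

41

Step 1: Identify the maximum value: max = 48
Step 2: Identify the minimum value: min = 7
Step 3: Range = max - min = 48 - 7 = 41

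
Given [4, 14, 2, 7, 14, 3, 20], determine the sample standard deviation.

6.8903

Step 1: Compute the mean: 9.1429
Step 2: Sum of squared deviations from the mean: 284.8571
Step 3: Sample variance = 284.8571 / 6 = 47.4762
Step 4: Standard deviation = sqrt(47.4762) = 6.8903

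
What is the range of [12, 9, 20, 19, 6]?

14

Step 1: Identify the maximum value: max = 20
Step 2: Identify the minimum value: min = 6
Step 3: Range = max - min = 20 - 6 = 14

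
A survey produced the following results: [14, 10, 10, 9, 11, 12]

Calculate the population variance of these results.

2.6667

Step 1: Compute the mean: (14 + 10 + 10 + 9 + 11 + 12) / 6 = 11
Step 2: Compute squared deviations from the mean:
  (14 - 11)^2 = 9
  (10 - 11)^2 = 1
  (10 - 11)^2 = 1
  (9 - 11)^2 = 4
  (11 - 11)^2 = 0
  (12 - 11)^2 = 1
Step 3: Sum of squared deviations = 16
Step 4: Population variance = 16 / 6 = 2.6667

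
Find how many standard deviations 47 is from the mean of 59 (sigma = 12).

-1

Step 1: Recall the z-score formula: z = (x - mu) / sigma
Step 2: Substitute values: z = (47 - 59) / 12
Step 3: z = -12 / 12 = -1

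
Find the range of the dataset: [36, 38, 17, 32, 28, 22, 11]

27

Step 1: Identify the maximum value: max = 38
Step 2: Identify the minimum value: min = 11
Step 3: Range = max - min = 38 - 11 = 27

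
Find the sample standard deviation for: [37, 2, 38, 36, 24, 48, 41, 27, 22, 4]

15.3438

Step 1: Compute the mean: 27.9
Step 2: Sum of squared deviations from the mean: 2118.9
Step 3: Sample variance = 2118.9 / 9 = 235.4333
Step 4: Standard deviation = sqrt(235.4333) = 15.3438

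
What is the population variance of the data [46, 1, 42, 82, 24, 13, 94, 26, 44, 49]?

747.49

Step 1: Compute the mean: (46 + 1 + 42 + 82 + 24 + 13 + 94 + 26 + 44 + 49) / 10 = 42.1
Step 2: Compute squared deviations from the mean:
  (46 - 42.1)^2 = 15.21
  (1 - 42.1)^2 = 1689.21
  (42 - 42.1)^2 = 0.01
  (82 - 42.1)^2 = 1592.01
  (24 - 42.1)^2 = 327.61
  (13 - 42.1)^2 = 846.81
  (94 - 42.1)^2 = 2693.61
  (26 - 42.1)^2 = 259.21
  (44 - 42.1)^2 = 3.61
  (49 - 42.1)^2 = 47.61
Step 3: Sum of squared deviations = 7474.9
Step 4: Population variance = 7474.9 / 10 = 747.49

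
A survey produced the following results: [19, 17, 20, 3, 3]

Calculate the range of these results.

17

Step 1: Identify the maximum value: max = 20
Step 2: Identify the minimum value: min = 3
Step 3: Range = max - min = 20 - 3 = 17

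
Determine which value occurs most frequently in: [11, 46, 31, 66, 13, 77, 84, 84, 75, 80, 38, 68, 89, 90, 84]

84

Step 1: Count the frequency of each value:
  11: appears 1 time(s)
  13: appears 1 time(s)
  31: appears 1 time(s)
  38: appears 1 time(s)
  46: appears 1 time(s)
  66: appears 1 time(s)
  68: appears 1 time(s)
  75: appears 1 time(s)
  77: appears 1 time(s)
  80: appears 1 time(s)
  84: appears 3 time(s)
  89: appears 1 time(s)
  90: appears 1 time(s)
Step 2: The value 84 appears most frequently (3 times).
Step 3: Mode = 84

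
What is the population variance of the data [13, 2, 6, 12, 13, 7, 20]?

29.9592

Step 1: Compute the mean: (13 + 2 + 6 + 12 + 13 + 7 + 20) / 7 = 10.4286
Step 2: Compute squared deviations from the mean:
  (13 - 10.4286)^2 = 6.6122
  (2 - 10.4286)^2 = 71.0408
  (6 - 10.4286)^2 = 19.6122
  (12 - 10.4286)^2 = 2.4694
  (13 - 10.4286)^2 = 6.6122
  (7 - 10.4286)^2 = 11.7551
  (20 - 10.4286)^2 = 91.6122
Step 3: Sum of squared deviations = 209.7143
Step 4: Population variance = 209.7143 / 7 = 29.9592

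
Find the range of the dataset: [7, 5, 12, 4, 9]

8

Step 1: Identify the maximum value: max = 12
Step 2: Identify the minimum value: min = 4
Step 3: Range = max - min = 12 - 4 = 8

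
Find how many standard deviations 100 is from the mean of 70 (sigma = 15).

2

Step 1: Recall the z-score formula: z = (x - mu) / sigma
Step 2: Substitute values: z = (100 - 70) / 15
Step 3: z = 30 / 15 = 2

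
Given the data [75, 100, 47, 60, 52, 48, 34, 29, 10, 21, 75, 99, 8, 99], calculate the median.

50

Step 1: Sort the data in ascending order: [8, 10, 21, 29, 34, 47, 48, 52, 60, 75, 75, 99, 99, 100]
Step 2: The number of values is n = 14.
Step 3: Since n is even, the median is the average of positions 7 and 8:
  Median = (48 + 52) / 2 = 50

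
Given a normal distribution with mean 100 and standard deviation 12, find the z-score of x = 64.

-3

Step 1: Recall the z-score formula: z = (x - mu) / sigma
Step 2: Substitute values: z = (64 - 100) / 12
Step 3: z = -36 / 12 = -3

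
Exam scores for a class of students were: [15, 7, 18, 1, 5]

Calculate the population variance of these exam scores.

40.16

Step 1: Compute the mean: (15 + 7 + 18 + 1 + 5) / 5 = 9.2
Step 2: Compute squared deviations from the mean:
  (15 - 9.2)^2 = 33.64
  (7 - 9.2)^2 = 4.84
  (18 - 9.2)^2 = 77.44
  (1 - 9.2)^2 = 67.24
  (5 - 9.2)^2 = 17.64
Step 3: Sum of squared deviations = 200.8
Step 4: Population variance = 200.8 / 5 = 40.16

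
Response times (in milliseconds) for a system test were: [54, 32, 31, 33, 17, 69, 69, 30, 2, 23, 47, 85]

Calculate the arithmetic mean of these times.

41

Step 1: Sum all values: 54 + 32 + 31 + 33 + 17 + 69 + 69 + 30 + 2 + 23 + 47 + 85 = 492
Step 2: Count the number of values: n = 12
Step 3: Mean = sum / n = 492 / 12 = 41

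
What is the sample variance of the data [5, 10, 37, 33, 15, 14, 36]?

180.9524

Step 1: Compute the mean: (5 + 10 + 37 + 33 + 15 + 14 + 36) / 7 = 21.4286
Step 2: Compute squared deviations from the mean:
  (5 - 21.4286)^2 = 269.898
  (10 - 21.4286)^2 = 130.6122
  (37 - 21.4286)^2 = 242.4694
  (33 - 21.4286)^2 = 133.898
  (15 - 21.4286)^2 = 41.3265
  (14 - 21.4286)^2 = 55.1837
  (36 - 21.4286)^2 = 212.3265
Step 3: Sum of squared deviations = 1085.7143
Step 4: Sample variance = 1085.7143 / 6 = 180.9524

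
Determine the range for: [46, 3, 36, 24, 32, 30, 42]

43

Step 1: Identify the maximum value: max = 46
Step 2: Identify the minimum value: min = 3
Step 3: Range = max - min = 46 - 3 = 43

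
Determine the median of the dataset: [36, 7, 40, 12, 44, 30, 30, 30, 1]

30

Step 1: Sort the data in ascending order: [1, 7, 12, 30, 30, 30, 36, 40, 44]
Step 2: The number of values is n = 9.
Step 3: Since n is odd, the median is the middle value at position 5: 30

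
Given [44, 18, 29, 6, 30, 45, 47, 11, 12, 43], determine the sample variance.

251.3889

Step 1: Compute the mean: (44 + 18 + 29 + 6 + 30 + 45 + 47 + 11 + 12 + 43) / 10 = 28.5
Step 2: Compute squared deviations from the mean:
  (44 - 28.5)^2 = 240.25
  (18 - 28.5)^2 = 110.25
  (29 - 28.5)^2 = 0.25
  (6 - 28.5)^2 = 506.25
  (30 - 28.5)^2 = 2.25
  (45 - 28.5)^2 = 272.25
  (47 - 28.5)^2 = 342.25
  (11 - 28.5)^2 = 306.25
  (12 - 28.5)^2 = 272.25
  (43 - 28.5)^2 = 210.25
Step 3: Sum of squared deviations = 2262.5
Step 4: Sample variance = 2262.5 / 9 = 251.3889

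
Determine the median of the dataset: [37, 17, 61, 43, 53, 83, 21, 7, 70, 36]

40

Step 1: Sort the data in ascending order: [7, 17, 21, 36, 37, 43, 53, 61, 70, 83]
Step 2: The number of values is n = 10.
Step 3: Since n is even, the median is the average of positions 5 and 6:
  Median = (37 + 43) / 2 = 40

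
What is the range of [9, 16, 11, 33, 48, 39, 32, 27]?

39

Step 1: Identify the maximum value: max = 48
Step 2: Identify the minimum value: min = 9
Step 3: Range = max - min = 48 - 9 = 39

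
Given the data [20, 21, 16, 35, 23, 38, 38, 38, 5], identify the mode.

38

Step 1: Count the frequency of each value:
  5: appears 1 time(s)
  16: appears 1 time(s)
  20: appears 1 time(s)
  21: appears 1 time(s)
  23: appears 1 time(s)
  35: appears 1 time(s)
  38: appears 3 time(s)
Step 2: The value 38 appears most frequently (3 times).
Step 3: Mode = 38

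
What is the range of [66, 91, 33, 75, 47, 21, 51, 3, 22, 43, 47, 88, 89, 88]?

88

Step 1: Identify the maximum value: max = 91
Step 2: Identify the minimum value: min = 3
Step 3: Range = max - min = 91 - 3 = 88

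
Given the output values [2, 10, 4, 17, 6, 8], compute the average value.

7.8333

Step 1: Sum all values: 2 + 10 + 4 + 17 + 6 + 8 = 47
Step 2: Count the number of values: n = 6
Step 3: Mean = sum / n = 47 / 6 = 7.8333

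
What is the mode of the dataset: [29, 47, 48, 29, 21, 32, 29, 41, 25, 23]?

29

Step 1: Count the frequency of each value:
  21: appears 1 time(s)
  23: appears 1 time(s)
  25: appears 1 time(s)
  29: appears 3 time(s)
  32: appears 1 time(s)
  41: appears 1 time(s)
  47: appears 1 time(s)
  48: appears 1 time(s)
Step 2: The value 29 appears most frequently (3 times).
Step 3: Mode = 29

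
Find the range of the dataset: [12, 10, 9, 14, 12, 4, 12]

10

Step 1: Identify the maximum value: max = 14
Step 2: Identify the minimum value: min = 4
Step 3: Range = max - min = 14 - 4 = 10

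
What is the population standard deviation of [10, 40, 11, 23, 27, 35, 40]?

11.7213

Step 1: Compute the mean: 26.5714
Step 2: Sum of squared deviations from the mean: 961.7143
Step 3: Population variance = 961.7143 / 7 = 137.3878
Step 4: Standard deviation = sqrt(137.3878) = 11.7213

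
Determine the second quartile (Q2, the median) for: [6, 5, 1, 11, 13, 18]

8.5

Step 1: Sort the data: [1, 5, 6, 11, 13, 18]
Step 2: n = 6
Step 3: Q2 is the median. Since n is even, it is the average of the values at positions 3 and 4:
  Q2 = (6 + 11) / 2 = 8.5
Step 4: Q2 = 8.5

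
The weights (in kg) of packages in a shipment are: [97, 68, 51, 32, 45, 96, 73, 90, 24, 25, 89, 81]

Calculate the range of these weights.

73

Step 1: Identify the maximum value: max = 97
Step 2: Identify the minimum value: min = 24
Step 3: Range = max - min = 97 - 24 = 73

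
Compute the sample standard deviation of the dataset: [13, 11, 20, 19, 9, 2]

6.6833

Step 1: Compute the mean: 12.3333
Step 2: Sum of squared deviations from the mean: 223.3333
Step 3: Sample variance = 223.3333 / 5 = 44.6667
Step 4: Standard deviation = sqrt(44.6667) = 6.6833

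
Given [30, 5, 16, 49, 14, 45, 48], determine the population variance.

283.6735

Step 1: Compute the mean: (30 + 5 + 16 + 49 + 14 + 45 + 48) / 7 = 29.5714
Step 2: Compute squared deviations from the mean:
  (30 - 29.5714)^2 = 0.1837
  (5 - 29.5714)^2 = 603.7551
  (16 - 29.5714)^2 = 184.1837
  (49 - 29.5714)^2 = 377.4694
  (14 - 29.5714)^2 = 242.4694
  (45 - 29.5714)^2 = 238.0408
  (48 - 29.5714)^2 = 339.6122
Step 3: Sum of squared deviations = 1985.7143
Step 4: Population variance = 1985.7143 / 7 = 283.6735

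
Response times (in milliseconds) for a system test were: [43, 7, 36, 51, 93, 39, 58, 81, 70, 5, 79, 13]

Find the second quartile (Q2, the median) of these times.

47

Step 1: Sort the data: [5, 7, 13, 36, 39, 43, 51, 58, 70, 79, 81, 93]
Step 2: n = 12
Step 3: Q2 is the median. Since n is even, it is the average of the values at positions 6 and 7:
  Q2 = (43 + 51) / 2 = 47
Step 4: Q2 = 47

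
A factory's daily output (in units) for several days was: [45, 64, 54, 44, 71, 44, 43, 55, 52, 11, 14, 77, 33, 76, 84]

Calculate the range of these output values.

73

Step 1: Identify the maximum value: max = 84
Step 2: Identify the minimum value: min = 11
Step 3: Range = max - min = 84 - 11 = 73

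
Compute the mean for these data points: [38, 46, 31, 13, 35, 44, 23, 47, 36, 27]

34

Step 1: Sum all values: 38 + 46 + 31 + 13 + 35 + 44 + 23 + 47 + 36 + 27 = 340
Step 2: Count the number of values: n = 10
Step 3: Mean = sum / n = 340 / 10 = 34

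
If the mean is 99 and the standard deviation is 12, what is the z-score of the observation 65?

-2.8333

Step 1: Recall the z-score formula: z = (x - mu) / sigma
Step 2: Substitute values: z = (65 - 99) / 12
Step 3: z = -34 / 12 = -2.8333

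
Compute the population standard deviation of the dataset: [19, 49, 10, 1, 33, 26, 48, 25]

15.7792

Step 1: Compute the mean: 26.375
Step 2: Sum of squared deviations from the mean: 1991.875
Step 3: Population variance = 1991.875 / 8 = 248.9844
Step 4: Standard deviation = sqrt(248.9844) = 15.7792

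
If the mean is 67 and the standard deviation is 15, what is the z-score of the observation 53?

-0.9333

Step 1: Recall the z-score formula: z = (x - mu) / sigma
Step 2: Substitute values: z = (53 - 67) / 15
Step 3: z = -14 / 15 = -0.9333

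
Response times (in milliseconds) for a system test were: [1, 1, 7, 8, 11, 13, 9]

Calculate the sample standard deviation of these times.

4.6342

Step 1: Compute the mean: 7.1429
Step 2: Sum of squared deviations from the mean: 128.8571
Step 3: Sample variance = 128.8571 / 6 = 21.4762
Step 4: Standard deviation = sqrt(21.4762) = 4.6342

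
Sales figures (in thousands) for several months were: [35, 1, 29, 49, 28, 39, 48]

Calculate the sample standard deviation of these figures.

16.2554

Step 1: Compute the mean: 32.7143
Step 2: Sum of squared deviations from the mean: 1585.4286
Step 3: Sample variance = 1585.4286 / 6 = 264.2381
Step 4: Standard deviation = sqrt(264.2381) = 16.2554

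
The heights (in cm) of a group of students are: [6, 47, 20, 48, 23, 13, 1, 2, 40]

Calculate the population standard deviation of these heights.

17.6621

Step 1: Compute the mean: 22.2222
Step 2: Sum of squared deviations from the mean: 2807.5556
Step 3: Population variance = 2807.5556 / 9 = 311.9506
Step 4: Standard deviation = sqrt(311.9506) = 17.6621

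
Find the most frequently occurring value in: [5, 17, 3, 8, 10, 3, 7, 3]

3

Step 1: Count the frequency of each value:
  3: appears 3 time(s)
  5: appears 1 time(s)
  7: appears 1 time(s)
  8: appears 1 time(s)
  10: appears 1 time(s)
  17: appears 1 time(s)
Step 2: The value 3 appears most frequently (3 times).
Step 3: Mode = 3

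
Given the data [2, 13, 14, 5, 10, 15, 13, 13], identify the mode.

13

Step 1: Count the frequency of each value:
  2: appears 1 time(s)
  5: appears 1 time(s)
  10: appears 1 time(s)
  13: appears 3 time(s)
  14: appears 1 time(s)
  15: appears 1 time(s)
Step 2: The value 13 appears most frequently (3 times).
Step 3: Mode = 13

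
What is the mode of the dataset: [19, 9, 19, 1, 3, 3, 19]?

19

Step 1: Count the frequency of each value:
  1: appears 1 time(s)
  3: appears 2 time(s)
  9: appears 1 time(s)
  19: appears 3 time(s)
Step 2: The value 19 appears most frequently (3 times).
Step 3: Mode = 19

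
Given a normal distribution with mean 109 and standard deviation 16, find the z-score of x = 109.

0

Step 1: Recall the z-score formula: z = (x - mu) / sigma
Step 2: Substitute values: z = (109 - 109) / 16
Step 3: z = 0 / 16 = 0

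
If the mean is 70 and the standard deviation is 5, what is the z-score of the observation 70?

0

Step 1: Recall the z-score formula: z = (x - mu) / sigma
Step 2: Substitute values: z = (70 - 70) / 5
Step 3: z = 0 / 5 = 0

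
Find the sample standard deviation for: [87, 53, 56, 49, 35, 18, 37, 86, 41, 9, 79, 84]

26.6145

Step 1: Compute the mean: 52.8333
Step 2: Sum of squared deviations from the mean: 7791.6667
Step 3: Sample variance = 7791.6667 / 11 = 708.3333
Step 4: Standard deviation = sqrt(708.3333) = 26.6145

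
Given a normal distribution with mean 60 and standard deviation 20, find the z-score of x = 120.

3

Step 1: Recall the z-score formula: z = (x - mu) / sigma
Step 2: Substitute values: z = (120 - 60) / 20
Step 3: z = 60 / 20 = 3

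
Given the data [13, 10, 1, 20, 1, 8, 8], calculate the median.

8

Step 1: Sort the data in ascending order: [1, 1, 8, 8, 10, 13, 20]
Step 2: The number of values is n = 7.
Step 3: Since n is odd, the median is the middle value at position 4: 8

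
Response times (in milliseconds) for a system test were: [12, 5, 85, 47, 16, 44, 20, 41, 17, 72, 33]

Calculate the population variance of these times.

588.0496

Step 1: Compute the mean: (12 + 5 + 85 + 47 + 16 + 44 + 20 + 41 + 17 + 72 + 33) / 11 = 35.6364
Step 2: Compute squared deviations from the mean:
  (12 - 35.6364)^2 = 558.6777
  (5 - 35.6364)^2 = 938.5868
  (85 - 35.6364)^2 = 2436.7686
  (47 - 35.6364)^2 = 129.1322
  (16 - 35.6364)^2 = 385.5868
  (44 - 35.6364)^2 = 69.9504
  (20 - 35.6364)^2 = 244.4959
  (41 - 35.6364)^2 = 28.7686
  (17 - 35.6364)^2 = 347.314
  (72 - 35.6364)^2 = 1322.314
  (33 - 35.6364)^2 = 6.9504
Step 3: Sum of squared deviations = 6468.5455
Step 4: Population variance = 6468.5455 / 11 = 588.0496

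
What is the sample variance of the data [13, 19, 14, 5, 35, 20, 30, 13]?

95.6964

Step 1: Compute the mean: (13 + 19 + 14 + 5 + 35 + 20 + 30 + 13) / 8 = 18.625
Step 2: Compute squared deviations from the mean:
  (13 - 18.625)^2 = 31.6406
  (19 - 18.625)^2 = 0.1406
  (14 - 18.625)^2 = 21.3906
  (5 - 18.625)^2 = 185.6406
  (35 - 18.625)^2 = 268.1406
  (20 - 18.625)^2 = 1.8906
  (30 - 18.625)^2 = 129.3906
  (13 - 18.625)^2 = 31.6406
Step 3: Sum of squared deviations = 669.875
Step 4: Sample variance = 669.875 / 7 = 95.6964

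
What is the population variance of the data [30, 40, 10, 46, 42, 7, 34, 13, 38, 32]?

179.56

Step 1: Compute the mean: (30 + 40 + 10 + 46 + 42 + 7 + 34 + 13 + 38 + 32) / 10 = 29.2
Step 2: Compute squared deviations from the mean:
  (30 - 29.2)^2 = 0.64
  (40 - 29.2)^2 = 116.64
  (10 - 29.2)^2 = 368.64
  (46 - 29.2)^2 = 282.24
  (42 - 29.2)^2 = 163.84
  (7 - 29.2)^2 = 492.84
  (34 - 29.2)^2 = 23.04
  (13 - 29.2)^2 = 262.44
  (38 - 29.2)^2 = 77.44
  (32 - 29.2)^2 = 7.84
Step 3: Sum of squared deviations = 1795.6
Step 4: Population variance = 1795.6 / 10 = 179.56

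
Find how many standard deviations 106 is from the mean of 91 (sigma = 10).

1.5

Step 1: Recall the z-score formula: z = (x - mu) / sigma
Step 2: Substitute values: z = (106 - 91) / 10
Step 3: z = 15 / 10 = 1.5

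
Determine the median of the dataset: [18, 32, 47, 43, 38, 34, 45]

38

Step 1: Sort the data in ascending order: [18, 32, 34, 38, 43, 45, 47]
Step 2: The number of values is n = 7.
Step 3: Since n is odd, the median is the middle value at position 4: 38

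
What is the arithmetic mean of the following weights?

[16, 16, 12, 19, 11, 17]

15.1667

Step 1: Sum all values: 16 + 16 + 12 + 19 + 11 + 17 = 91
Step 2: Count the number of values: n = 6
Step 3: Mean = sum / n = 91 / 6 = 15.1667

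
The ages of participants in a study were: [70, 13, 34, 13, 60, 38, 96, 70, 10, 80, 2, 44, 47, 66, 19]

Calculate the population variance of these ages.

780.2489

Step 1: Compute the mean: (70 + 13 + 34 + 13 + 60 + 38 + 96 + 70 + 10 + 80 + 2 + 44 + 47 + 66 + 19) / 15 = 44.1333
Step 2: Compute squared deviations from the mean:
  (70 - 44.1333)^2 = 669.0844
  (13 - 44.1333)^2 = 969.2844
  (34 - 44.1333)^2 = 102.6844
  (13 - 44.1333)^2 = 969.2844
  (60 - 44.1333)^2 = 251.7511
  (38 - 44.1333)^2 = 37.6178
  (96 - 44.1333)^2 = 2690.1511
  (70 - 44.1333)^2 = 669.0844
  (10 - 44.1333)^2 = 1165.0844
  (80 - 44.1333)^2 = 1286.4178
  (2 - 44.1333)^2 = 1775.2178
  (44 - 44.1333)^2 = 0.0178
  (47 - 44.1333)^2 = 8.2178
  (66 - 44.1333)^2 = 478.1511
  (19 - 44.1333)^2 = 631.6844
Step 3: Sum of squared deviations = 11703.7333
Step 4: Population variance = 11703.7333 / 15 = 780.2489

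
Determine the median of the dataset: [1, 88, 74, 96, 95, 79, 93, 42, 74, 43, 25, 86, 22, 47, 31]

74

Step 1: Sort the data in ascending order: [1, 22, 25, 31, 42, 43, 47, 74, 74, 79, 86, 88, 93, 95, 96]
Step 2: The number of values is n = 15.
Step 3: Since n is odd, the median is the middle value at position 8: 74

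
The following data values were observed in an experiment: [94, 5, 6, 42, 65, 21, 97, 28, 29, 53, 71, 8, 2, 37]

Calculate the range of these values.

95

Step 1: Identify the maximum value: max = 97
Step 2: Identify the minimum value: min = 2
Step 3: Range = max - min = 97 - 2 = 95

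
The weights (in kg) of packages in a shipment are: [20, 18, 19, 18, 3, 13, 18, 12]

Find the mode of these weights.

18

Step 1: Count the frequency of each value:
  3: appears 1 time(s)
  12: appears 1 time(s)
  13: appears 1 time(s)
  18: appears 3 time(s)
  19: appears 1 time(s)
  20: appears 1 time(s)
Step 2: The value 18 appears most frequently (3 times).
Step 3: Mode = 18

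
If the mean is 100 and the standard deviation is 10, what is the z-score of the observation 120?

2

Step 1: Recall the z-score formula: z = (x - mu) / sigma
Step 2: Substitute values: z = (120 - 100) / 10
Step 3: z = 20 / 10 = 2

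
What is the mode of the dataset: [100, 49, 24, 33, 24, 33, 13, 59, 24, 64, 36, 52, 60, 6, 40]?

24

Step 1: Count the frequency of each value:
  6: appears 1 time(s)
  13: appears 1 time(s)
  24: appears 3 time(s)
  33: appears 2 time(s)
  36: appears 1 time(s)
  40: appears 1 time(s)
  49: appears 1 time(s)
  52: appears 1 time(s)
  59: appears 1 time(s)
  60: appears 1 time(s)
  64: appears 1 time(s)
  100: appears 1 time(s)
Step 2: The value 24 appears most frequently (3 times).
Step 3: Mode = 24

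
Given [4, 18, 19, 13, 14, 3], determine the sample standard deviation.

6.8532

Step 1: Compute the mean: 11.8333
Step 2: Sum of squared deviations from the mean: 234.8333
Step 3: Sample variance = 234.8333 / 5 = 46.9667
Step 4: Standard deviation = sqrt(46.9667) = 6.8532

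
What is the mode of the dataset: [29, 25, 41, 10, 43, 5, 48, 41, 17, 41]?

41

Step 1: Count the frequency of each value:
  5: appears 1 time(s)
  10: appears 1 time(s)
  17: appears 1 time(s)
  25: appears 1 time(s)
  29: appears 1 time(s)
  41: appears 3 time(s)
  43: appears 1 time(s)
  48: appears 1 time(s)
Step 2: The value 41 appears most frequently (3 times).
Step 3: Mode = 41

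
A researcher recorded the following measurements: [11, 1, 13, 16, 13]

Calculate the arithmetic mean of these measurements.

10.8

Step 1: Sum all values: 11 + 1 + 13 + 16 + 13 = 54
Step 2: Count the number of values: n = 5
Step 3: Mean = sum / n = 54 / 5 = 10.8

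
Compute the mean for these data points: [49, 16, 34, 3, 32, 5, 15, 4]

19.75

Step 1: Sum all values: 49 + 16 + 34 + 3 + 32 + 5 + 15 + 4 = 158
Step 2: Count the number of values: n = 8
Step 3: Mean = sum / n = 158 / 8 = 19.75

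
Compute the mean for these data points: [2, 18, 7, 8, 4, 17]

9.3333

Step 1: Sum all values: 2 + 18 + 7 + 8 + 4 + 17 = 56
Step 2: Count the number of values: n = 6
Step 3: Mean = sum / n = 56 / 6 = 9.3333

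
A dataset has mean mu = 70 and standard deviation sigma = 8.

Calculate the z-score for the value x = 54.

-2

Step 1: Recall the z-score formula: z = (x - mu) / sigma
Step 2: Substitute values: z = (54 - 70) / 8
Step 3: z = -16 / 8 = -2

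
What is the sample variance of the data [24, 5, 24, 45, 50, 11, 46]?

322.5714

Step 1: Compute the mean: (24 + 5 + 24 + 45 + 50 + 11 + 46) / 7 = 29.2857
Step 2: Compute squared deviations from the mean:
  (24 - 29.2857)^2 = 27.9388
  (5 - 29.2857)^2 = 589.7959
  (24 - 29.2857)^2 = 27.9388
  (45 - 29.2857)^2 = 246.9388
  (50 - 29.2857)^2 = 429.0816
  (11 - 29.2857)^2 = 334.3673
  (46 - 29.2857)^2 = 279.3673
Step 3: Sum of squared deviations = 1935.4286
Step 4: Sample variance = 1935.4286 / 6 = 322.5714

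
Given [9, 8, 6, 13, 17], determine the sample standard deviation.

4.3932

Step 1: Compute the mean: 10.6
Step 2: Sum of squared deviations from the mean: 77.2
Step 3: Sample variance = 77.2 / 4 = 19.3
Step 4: Standard deviation = sqrt(19.3) = 4.3932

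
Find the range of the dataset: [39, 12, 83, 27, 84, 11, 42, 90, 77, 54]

79

Step 1: Identify the maximum value: max = 90
Step 2: Identify the minimum value: min = 11
Step 3: Range = max - min = 90 - 11 = 79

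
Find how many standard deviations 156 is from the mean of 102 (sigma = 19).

2.8421

Step 1: Recall the z-score formula: z = (x - mu) / sigma
Step 2: Substitute values: z = (156 - 102) / 19
Step 3: z = 54 / 19 = 2.8421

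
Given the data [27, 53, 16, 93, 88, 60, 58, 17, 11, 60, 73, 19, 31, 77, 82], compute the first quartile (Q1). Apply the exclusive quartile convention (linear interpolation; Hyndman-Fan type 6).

19

Step 1: Sort the data: [11, 16, 17, 19, 27, 31, 53, 58, 60, 60, 73, 77, 82, 88, 93]
Step 2: n = 15
Step 3: Using the exclusive quartile method:
  Q1 = 19
  Q2 (median) = 58
  Q3 = 77
  IQR = Q3 - Q1 = 77 - 19 = 58
Step 4: Q1 = 19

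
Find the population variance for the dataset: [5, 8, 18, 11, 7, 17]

24.3333

Step 1: Compute the mean: (5 + 8 + 18 + 11 + 7 + 17) / 6 = 11
Step 2: Compute squared deviations from the mean:
  (5 - 11)^2 = 36
  (8 - 11)^2 = 9
  (18 - 11)^2 = 49
  (11 - 11)^2 = 0
  (7 - 11)^2 = 16
  (17 - 11)^2 = 36
Step 3: Sum of squared deviations = 146
Step 4: Population variance = 146 / 6 = 24.3333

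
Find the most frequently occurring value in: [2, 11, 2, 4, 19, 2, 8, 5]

2

Step 1: Count the frequency of each value:
  2: appears 3 time(s)
  4: appears 1 time(s)
  5: appears 1 time(s)
  8: appears 1 time(s)
  11: appears 1 time(s)
  19: appears 1 time(s)
Step 2: The value 2 appears most frequently (3 times).
Step 3: Mode = 2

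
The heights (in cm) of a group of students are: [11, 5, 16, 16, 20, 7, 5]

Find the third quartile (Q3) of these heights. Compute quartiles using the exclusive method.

16

Step 1: Sort the data: [5, 5, 7, 11, 16, 16, 20]
Step 2: n = 7
Step 3: Using the exclusive quartile method:
  Q1 = 5
  Q2 (median) = 11
  Q3 = 16
  IQR = Q3 - Q1 = 16 - 5 = 11
Step 4: Q3 = 16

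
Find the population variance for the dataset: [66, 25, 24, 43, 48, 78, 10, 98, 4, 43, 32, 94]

885.0764

Step 1: Compute the mean: (66 + 25 + 24 + 43 + 48 + 78 + 10 + 98 + 4 + 43 + 32 + 94) / 12 = 47.0833
Step 2: Compute squared deviations from the mean:
  (66 - 47.0833)^2 = 357.8403
  (25 - 47.0833)^2 = 487.6736
  (24 - 47.0833)^2 = 532.8403
  (43 - 47.0833)^2 = 16.6736
  (48 - 47.0833)^2 = 0.8403
  (78 - 47.0833)^2 = 955.8403
  (10 - 47.0833)^2 = 1375.1736
  (98 - 47.0833)^2 = 2592.5069
  (4 - 47.0833)^2 = 1856.1736
  (43 - 47.0833)^2 = 16.6736
  (32 - 47.0833)^2 = 227.5069
  (94 - 47.0833)^2 = 2201.1736
Step 3: Sum of squared deviations = 10620.9167
Step 4: Population variance = 10620.9167 / 12 = 885.0764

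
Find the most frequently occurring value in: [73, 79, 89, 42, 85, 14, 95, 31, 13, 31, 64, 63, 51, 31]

31

Step 1: Count the frequency of each value:
  13: appears 1 time(s)
  14: appears 1 time(s)
  31: appears 3 time(s)
  42: appears 1 time(s)
  51: appears 1 time(s)
  63: appears 1 time(s)
  64: appears 1 time(s)
  73: appears 1 time(s)
  79: appears 1 time(s)
  85: appears 1 time(s)
  89: appears 1 time(s)
  95: appears 1 time(s)
Step 2: The value 31 appears most frequently (3 times).
Step 3: Mode = 31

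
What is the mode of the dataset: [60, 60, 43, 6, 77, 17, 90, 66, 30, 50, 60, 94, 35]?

60

Step 1: Count the frequency of each value:
  6: appears 1 time(s)
  17: appears 1 time(s)
  30: appears 1 time(s)
  35: appears 1 time(s)
  43: appears 1 time(s)
  50: appears 1 time(s)
  60: appears 3 time(s)
  66: appears 1 time(s)
  77: appears 1 time(s)
  90: appears 1 time(s)
  94: appears 1 time(s)
Step 2: The value 60 appears most frequently (3 times).
Step 3: Mode = 60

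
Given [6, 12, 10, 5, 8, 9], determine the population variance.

5.5556

Step 1: Compute the mean: (6 + 12 + 10 + 5 + 8 + 9) / 6 = 8.3333
Step 2: Compute squared deviations from the mean:
  (6 - 8.3333)^2 = 5.4444
  (12 - 8.3333)^2 = 13.4444
  (10 - 8.3333)^2 = 2.7778
  (5 - 8.3333)^2 = 11.1111
  (8 - 8.3333)^2 = 0.1111
  (9 - 8.3333)^2 = 0.4444
Step 3: Sum of squared deviations = 33.3333
Step 4: Population variance = 33.3333 / 6 = 5.5556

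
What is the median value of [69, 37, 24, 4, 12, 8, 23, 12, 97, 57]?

23.5

Step 1: Sort the data in ascending order: [4, 8, 12, 12, 23, 24, 37, 57, 69, 97]
Step 2: The number of values is n = 10.
Step 3: Since n is even, the median is the average of positions 5 and 6:
  Median = (23 + 24) / 2 = 23.5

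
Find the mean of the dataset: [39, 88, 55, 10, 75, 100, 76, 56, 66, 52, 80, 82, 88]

66.6923

Step 1: Sum all values: 39 + 88 + 55 + 10 + 75 + 100 + 76 + 56 + 66 + 52 + 80 + 82 + 88 = 867
Step 2: Count the number of values: n = 13
Step 3: Mean = sum / n = 867 / 13 = 66.6923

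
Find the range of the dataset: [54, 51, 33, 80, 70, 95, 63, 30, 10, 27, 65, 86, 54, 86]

85

Step 1: Identify the maximum value: max = 95
Step 2: Identify the minimum value: min = 10
Step 3: Range = max - min = 95 - 10 = 85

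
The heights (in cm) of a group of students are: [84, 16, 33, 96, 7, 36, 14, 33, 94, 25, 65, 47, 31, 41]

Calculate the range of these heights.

89

Step 1: Identify the maximum value: max = 96
Step 2: Identify the minimum value: min = 7
Step 3: Range = max - min = 96 - 7 = 89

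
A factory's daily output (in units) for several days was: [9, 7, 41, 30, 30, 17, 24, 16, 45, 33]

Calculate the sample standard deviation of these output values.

12.891

Step 1: Compute the mean: 25.2
Step 2: Sum of squared deviations from the mean: 1495.6
Step 3: Sample variance = 1495.6 / 9 = 166.1778
Step 4: Standard deviation = sqrt(166.1778) = 12.891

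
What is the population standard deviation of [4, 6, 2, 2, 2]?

1.6

Step 1: Compute the mean: 3.2
Step 2: Sum of squared deviations from the mean: 12.8
Step 3: Population variance = 12.8 / 5 = 2.56
Step 4: Standard deviation = sqrt(2.56) = 1.6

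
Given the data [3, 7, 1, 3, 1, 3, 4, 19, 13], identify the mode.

3

Step 1: Count the frequency of each value:
  1: appears 2 time(s)
  3: appears 3 time(s)
  4: appears 1 time(s)
  7: appears 1 time(s)
  13: appears 1 time(s)
  19: appears 1 time(s)
Step 2: The value 3 appears most frequently (3 times).
Step 3: Mode = 3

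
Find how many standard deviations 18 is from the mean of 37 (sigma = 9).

-2.1111

Step 1: Recall the z-score formula: z = (x - mu) / sigma
Step 2: Substitute values: z = (18 - 37) / 9
Step 3: z = -19 / 9 = -2.1111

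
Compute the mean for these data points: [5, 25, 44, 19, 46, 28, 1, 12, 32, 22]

23.4

Step 1: Sum all values: 5 + 25 + 44 + 19 + 46 + 28 + 1 + 12 + 32 + 22 = 234
Step 2: Count the number of values: n = 10
Step 3: Mean = sum / n = 234 / 10 = 23.4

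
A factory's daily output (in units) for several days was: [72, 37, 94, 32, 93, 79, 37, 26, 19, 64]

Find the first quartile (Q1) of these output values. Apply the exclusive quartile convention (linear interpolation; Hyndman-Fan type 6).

30.5

Step 1: Sort the data: [19, 26, 32, 37, 37, 64, 72, 79, 93, 94]
Step 2: n = 10
Step 3: Using the exclusive quartile method:
  Q1 = 30.5
  Q2 (median) = 50.5
  Q3 = 82.5
  IQR = Q3 - Q1 = 82.5 - 30.5 = 52
Step 4: Q1 = 30.5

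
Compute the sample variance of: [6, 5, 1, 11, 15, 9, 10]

20.8095

Step 1: Compute the mean: (6 + 5 + 1 + 11 + 15 + 9 + 10) / 7 = 8.1429
Step 2: Compute squared deviations from the mean:
  (6 - 8.1429)^2 = 4.5918
  (5 - 8.1429)^2 = 9.8776
  (1 - 8.1429)^2 = 51.0204
  (11 - 8.1429)^2 = 8.1633
  (15 - 8.1429)^2 = 47.0204
  (9 - 8.1429)^2 = 0.7347
  (10 - 8.1429)^2 = 3.449
Step 3: Sum of squared deviations = 124.8571
Step 4: Sample variance = 124.8571 / 6 = 20.8095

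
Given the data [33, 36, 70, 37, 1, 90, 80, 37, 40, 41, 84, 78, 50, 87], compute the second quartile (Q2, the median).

45.5

Step 1: Sort the data: [1, 33, 36, 37, 37, 40, 41, 50, 70, 78, 80, 84, 87, 90]
Step 2: n = 14
Step 3: Q2 is the median. Since n is even, it is the average of the values at positions 7 and 8:
  Q2 = (41 + 50) / 2 = 45.5
Step 4: Q2 = 45.5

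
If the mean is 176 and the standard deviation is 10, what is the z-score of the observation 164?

-1.2

Step 1: Recall the z-score formula: z = (x - mu) / sigma
Step 2: Substitute values: z = (164 - 176) / 10
Step 3: z = -12 / 10 = -1.2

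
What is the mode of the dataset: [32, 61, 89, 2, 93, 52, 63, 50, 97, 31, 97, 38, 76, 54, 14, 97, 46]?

97

Step 1: Count the frequency of each value:
  2: appears 1 time(s)
  14: appears 1 time(s)
  31: appears 1 time(s)
  32: appears 1 time(s)
  38: appears 1 time(s)
  46: appears 1 time(s)
  50: appears 1 time(s)
  52: appears 1 time(s)
  54: appears 1 time(s)
  61: appears 1 time(s)
  63: appears 1 time(s)
  76: appears 1 time(s)
  89: appears 1 time(s)
  93: appears 1 time(s)
  97: appears 3 time(s)
Step 2: The value 97 appears most frequently (3 times).
Step 3: Mode = 97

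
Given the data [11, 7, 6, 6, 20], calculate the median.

7

Step 1: Sort the data in ascending order: [6, 6, 7, 11, 20]
Step 2: The number of values is n = 5.
Step 3: Since n is odd, the median is the middle value at position 3: 7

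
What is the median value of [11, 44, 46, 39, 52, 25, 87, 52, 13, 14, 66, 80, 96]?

46

Step 1: Sort the data in ascending order: [11, 13, 14, 25, 39, 44, 46, 52, 52, 66, 80, 87, 96]
Step 2: The number of values is n = 13.
Step 3: Since n is odd, the median is the middle value at position 7: 46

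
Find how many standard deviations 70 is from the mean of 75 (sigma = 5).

-1

Step 1: Recall the z-score formula: z = (x - mu) / sigma
Step 2: Substitute values: z = (70 - 75) / 5
Step 3: z = -5 / 5 = -1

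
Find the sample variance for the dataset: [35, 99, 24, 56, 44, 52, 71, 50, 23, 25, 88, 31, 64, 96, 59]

647.981

Step 1: Compute the mean: (35 + 99 + 24 + 56 + 44 + 52 + 71 + 50 + 23 + 25 + 88 + 31 + 64 + 96 + 59) / 15 = 54.4667
Step 2: Compute squared deviations from the mean:
  (35 - 54.4667)^2 = 378.9511
  (99 - 54.4667)^2 = 1983.2178
  (24 - 54.4667)^2 = 928.2178
  (56 - 54.4667)^2 = 2.3511
  (44 - 54.4667)^2 = 109.5511
  (52 - 54.4667)^2 = 6.0844
  (71 - 54.4667)^2 = 273.3511
  (50 - 54.4667)^2 = 19.9511
  (23 - 54.4667)^2 = 990.1511
  (25 - 54.4667)^2 = 868.2844
  (88 - 54.4667)^2 = 1124.4844
  (31 - 54.4667)^2 = 550.6844
  (64 - 54.4667)^2 = 90.8844
  (96 - 54.4667)^2 = 1725.0178
  (59 - 54.4667)^2 = 20.5511
Step 3: Sum of squared deviations = 9071.7333
Step 4: Sample variance = 9071.7333 / 14 = 647.981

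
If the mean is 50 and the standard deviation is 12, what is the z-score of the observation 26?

-2

Step 1: Recall the z-score formula: z = (x - mu) / sigma
Step 2: Substitute values: z = (26 - 50) / 12
Step 3: z = -24 / 12 = -2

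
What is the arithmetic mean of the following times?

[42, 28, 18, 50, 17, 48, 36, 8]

30.875

Step 1: Sum all values: 42 + 28 + 18 + 50 + 17 + 48 + 36 + 8 = 247
Step 2: Count the number of values: n = 8
Step 3: Mean = sum / n = 247 / 8 = 30.875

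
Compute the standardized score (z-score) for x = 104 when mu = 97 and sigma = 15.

0.4667

Step 1: Recall the z-score formula: z = (x - mu) / sigma
Step 2: Substitute values: z = (104 - 97) / 15
Step 3: z = 7 / 15 = 0.4667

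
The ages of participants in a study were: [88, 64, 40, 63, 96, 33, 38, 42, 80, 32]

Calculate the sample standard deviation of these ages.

23.9639

Step 1: Compute the mean: 57.6
Step 2: Sum of squared deviations from the mean: 5168.4
Step 3: Sample variance = 5168.4 / 9 = 574.2667
Step 4: Standard deviation = sqrt(574.2667) = 23.9639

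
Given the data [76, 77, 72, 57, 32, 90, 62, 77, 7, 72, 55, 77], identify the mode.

77

Step 1: Count the frequency of each value:
  7: appears 1 time(s)
  32: appears 1 time(s)
  55: appears 1 time(s)
  57: appears 1 time(s)
  62: appears 1 time(s)
  72: appears 2 time(s)
  76: appears 1 time(s)
  77: appears 3 time(s)
  90: appears 1 time(s)
Step 2: The value 77 appears most frequently (3 times).
Step 3: Mode = 77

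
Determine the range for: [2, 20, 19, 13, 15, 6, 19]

18

Step 1: Identify the maximum value: max = 20
Step 2: Identify the minimum value: min = 2
Step 3: Range = max - min = 20 - 2 = 18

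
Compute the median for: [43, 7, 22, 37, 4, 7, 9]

9

Step 1: Sort the data in ascending order: [4, 7, 7, 9, 22, 37, 43]
Step 2: The number of values is n = 7.
Step 3: Since n is odd, the median is the middle value at position 4: 9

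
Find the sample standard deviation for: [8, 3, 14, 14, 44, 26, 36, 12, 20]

13.3978

Step 1: Compute the mean: 19.6667
Step 2: Sum of squared deviations from the mean: 1436
Step 3: Sample variance = 1436 / 8 = 179.5
Step 4: Standard deviation = sqrt(179.5) = 13.3978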